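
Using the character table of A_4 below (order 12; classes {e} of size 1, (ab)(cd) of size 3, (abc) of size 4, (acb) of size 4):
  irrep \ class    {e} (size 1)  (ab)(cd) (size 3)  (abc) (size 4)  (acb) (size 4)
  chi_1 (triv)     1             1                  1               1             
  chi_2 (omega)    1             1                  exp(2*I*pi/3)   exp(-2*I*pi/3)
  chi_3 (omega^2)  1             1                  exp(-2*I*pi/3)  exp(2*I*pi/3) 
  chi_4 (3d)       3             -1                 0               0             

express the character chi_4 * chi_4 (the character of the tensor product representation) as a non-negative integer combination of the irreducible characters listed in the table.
chi_4 tensor chi_4 = chi_1 + chi_2 + chi_3 + 2*chi_4 (all other irreducibles have multiplicity 0).

Derivation: The character of a tensor product is the pointwise product (chi_4 * chi_4)(C) = chi_4(C) * chi_4(C):
  {e}: (3)*(3), (ab)(cd): (-1)*(-1), (abc): (0)*(0), (acb): (0)*(0)
so (chi_4 * chi_4) takes values
  {e} -> 9, (ab)(cd) -> 1, (abc) -> 0, (acb) -> 0.
Now take the inner product of this character with each irreducible chi from the table, <chi_4*chi_4, chi> = (1/12) sum_C |C| (chi_4*chi_4)(C) conj(chi(C)):
  <chi_4*chi_4, chi_1> = (1/12)[1*(9)*conj(1) + 3*(1)*conj(1) + 4*(0)*conj(1) + 4*(0)*conj(1)]
      = (1/12)[(9) + (3) + (0) + (0)] = 12/12 = 1
  <chi_4*chi_4, chi_2> = (1/12)[1*(9)*conj(1) + 3*(1)*conj(1) + 4*(0)*conj(exp(2*I*pi/3)) + 4*(0)*conj(exp(-2*I*pi/3))]
      = (1/12)[(9) + (3) + (0) + (0)] = 12/12 = 1
  <chi_4*chi_4, chi_3> = (1/12)[1*(9)*conj(1) + 3*(1)*conj(1) + 4*(0)*conj(exp(-2*I*pi/3)) + 4*(0)*conj(exp(2*I*pi/3))]
      = (1/12)[(9) + (3) + (0) + (0)] = 12/12 = 1
  <chi_4*chi_4, chi_4> = (1/12)[1*(9)*conj(3) + 3*(1)*conj(-1) + 4*(0)*conj(0) + 4*(0)*conj(0)]
      = (1/12)[(27) + (-3) + (0) + (0)] = 24/12 = 2
(Exp terms are combined using exp(i*s)*conj(exp(i*t)) = exp(i*(s-t)), and sums of them are collapsed using the identity that for every m > 1 the m distinct m-th roots of unity sum to 0, e.g. 1 + exp(2*I*pi/3) + exp(-2*I*pi/3) = 0.)
Hence the multiplicities are chi_1: 1, chi_2: 1, chi_3: 1, chi_4: 2. Dimension check: dim(chi_4)*dim(chi_4) = 3*3 = 9 and sum (mult * dim) = 1*1 + 1*1 + 1*1 + 2*3 = 9.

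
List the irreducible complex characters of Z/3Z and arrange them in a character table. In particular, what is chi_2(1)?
Character table of Z/3Z (irreps indexed chi_0,...,chi_2 with chi_k(m) = zeta_3^(k*m), zeta_3 = exp(2*pi*i/3)):
  irrep \ class  {0} (size 1)  {1} (size 1)    {2} (size 1)  
  chi_0          1             1               1             
  chi_1          1             exp(2*I*pi/3)   exp(-2*I*pi/3)
  chi_2          1             exp(-2*I*pi/3)  exp(2*I*pi/3) 

Spot check: chi_2(1) = zeta_3^(2*1) = zeta_3^2 = exp(-2*I*pi/3).

Why: Z/3Z is abelian, so all 3 irreducible complex representations are 1-dimensional. They are given by chi_k(m) = zeta_3^(k*m) for k = 0,...,2. Row orthogonality: sum_m chi_k(m) conj(chi_l(m)) = 3 * [k = l].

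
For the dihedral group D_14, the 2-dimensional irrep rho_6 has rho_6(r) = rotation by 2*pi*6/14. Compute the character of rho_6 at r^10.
chi_{rho_6}(r^10) = 2*cos(2*pi*6*10/14) = -2*cos(3*pi/7)

Solution. rho_6(r^10) is rotation by angle 2*pi*6*10/14, whose trace is 2*cos(2*pi*6*10/14) = -2*cos(3*pi/7).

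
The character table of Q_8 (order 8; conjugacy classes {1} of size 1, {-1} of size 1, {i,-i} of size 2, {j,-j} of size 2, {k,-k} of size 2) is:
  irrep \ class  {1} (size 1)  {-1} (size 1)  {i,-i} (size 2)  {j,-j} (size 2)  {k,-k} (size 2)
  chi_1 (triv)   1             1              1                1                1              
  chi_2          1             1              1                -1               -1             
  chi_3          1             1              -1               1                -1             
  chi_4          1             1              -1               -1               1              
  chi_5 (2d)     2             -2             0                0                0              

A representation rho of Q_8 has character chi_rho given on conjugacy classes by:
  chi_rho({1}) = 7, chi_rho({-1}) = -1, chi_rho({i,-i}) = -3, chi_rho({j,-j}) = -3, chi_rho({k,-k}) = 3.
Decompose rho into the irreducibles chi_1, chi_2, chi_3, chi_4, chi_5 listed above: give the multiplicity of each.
Multiplicities: chi_1: 0, chi_2: 0, chi_3: 0, chi_4: 3, chi_5: 2.

Working: Use <chi_rho, chi> = (1/|G|) sum_C |C| * chi_rho(C) * conj(chi(C)) with |G| = 8 for each irreducible chi in the table:
  <chi_rho, chi_1> = (1/8)[1*(7)*conj(1) + 1*(-1)*conj(1) + 2*(-3)*conj(1) + 2*(-3)*conj(1) + 2*(3)*conj(1)]
      = (1/8)[(7) + (-1) + (-6) + (-6) + (6)] = 0/8 = 0
  <chi_rho, chi_2> = (1/8)[1*(7)*conj(1) + 1*(-1)*conj(1) + 2*(-3)*conj(1) + 2*(-3)*conj(-1) + 2*(3)*conj(-1)]
      = (1/8)[(7) + (-1) + (-6) + (6) + (-6)] = 0/8 = 0
  <chi_rho, chi_3> = (1/8)[1*(7)*conj(1) + 1*(-1)*conj(1) + 2*(-3)*conj(-1) + 2*(-3)*conj(1) + 2*(3)*conj(-1)]
      = (1/8)[(7) + (-1) + (6) + (-6) + (-6)] = 0/8 = 0
  <chi_rho, chi_4> = (1/8)[1*(7)*conj(1) + 1*(-1)*conj(1) + 2*(-3)*conj(-1) + 2*(-3)*conj(-1) + 2*(3)*conj(1)]
      = (1/8)[(7) + (-1) + (6) + (6) + (6)] = 24/8 = 3
  <chi_rho, chi_5> = (1/8)[1*(7)*conj(2) + 1*(-1)*conj(-2) + 2*(-3)*conj(0) + 2*(-3)*conj(0) + 2*(3)*conj(0)]
      = (1/8)[(14) + (2) + (0) + (0) + (0)] = 16/8 = 2
Dimension check: dim(rho) = sum (mult * dim) = 0*1 + 0*1 + 0*1 + 3*1 + 2*2 = 7 = chi_rho(e) = 7.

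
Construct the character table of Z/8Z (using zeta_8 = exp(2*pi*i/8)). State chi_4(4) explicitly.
Character table of Z/8Z (irreps indexed chi_0,...,chi_7 with chi_k(m) = zeta_8^(k*m), zeta_8 = exp(2*pi*i/8)):
  irrep \ class  {0} (size 1)  {1} (size 1)    {2} (size 1)  {3} (size 1)    {4} (size 1)  {5} (size 1)    {6} (size 1)  {7} (size 1)  
  chi_0          1             1               1             1               1             1               1             1             
  chi_1          1             exp(I*pi/4)     I             exp(3*I*pi/4)   -1            exp(-3*I*pi/4)  -I            exp(-I*pi/4)  
  chi_2          1             I               -1            -I              1             I               -1            -I            
  chi_3          1             exp(3*I*pi/4)   -I            exp(I*pi/4)     -1            exp(-I*pi/4)    I             exp(-3*I*pi/4)
  chi_4          1             -1              1             -1              1             -1              1             -1            
  chi_5          1             exp(-3*I*pi/4)  I             exp(-I*pi/4)    -1            exp(I*pi/4)     -I            exp(3*I*pi/4) 
  chi_6          1             -I              -1            I               1             -I              -1            I             
  chi_7          1             exp(-I*pi/4)    -I            exp(-3*I*pi/4)  -1            exp(3*I*pi/4)   I             exp(I*pi/4)   

Spot check: chi_4(4) = zeta_8^(4*4) = zeta_8^16 = 1.

Argument: Z/8Z is abelian, so all 8 irreducible complex representations are 1-dimensional. They are given by chi_k(m) = zeta_8^(k*m) for k = 0,...,7. Row orthogonality: sum_m chi_k(m) conj(chi_l(m)) = 8 * [k = l].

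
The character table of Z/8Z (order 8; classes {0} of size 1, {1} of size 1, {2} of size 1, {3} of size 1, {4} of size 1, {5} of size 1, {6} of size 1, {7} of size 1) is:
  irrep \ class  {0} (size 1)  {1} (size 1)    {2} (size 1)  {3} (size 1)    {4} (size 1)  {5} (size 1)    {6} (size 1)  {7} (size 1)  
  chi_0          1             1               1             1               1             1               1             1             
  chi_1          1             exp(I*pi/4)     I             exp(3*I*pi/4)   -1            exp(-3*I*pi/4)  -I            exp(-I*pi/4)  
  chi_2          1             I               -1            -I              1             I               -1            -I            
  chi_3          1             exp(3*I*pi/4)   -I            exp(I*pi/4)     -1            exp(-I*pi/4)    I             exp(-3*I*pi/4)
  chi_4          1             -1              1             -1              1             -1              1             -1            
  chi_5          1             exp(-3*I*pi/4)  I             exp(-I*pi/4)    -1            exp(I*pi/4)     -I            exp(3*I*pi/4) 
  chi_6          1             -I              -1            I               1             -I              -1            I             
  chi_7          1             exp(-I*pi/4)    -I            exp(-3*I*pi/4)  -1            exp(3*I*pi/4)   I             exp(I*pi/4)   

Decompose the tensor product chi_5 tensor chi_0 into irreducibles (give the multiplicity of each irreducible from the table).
chi_5 tensor chi_0 = chi_5 (all other irreducibles have multiplicity 0).

Proof sketch: The character of a tensor product is the pointwise product (chi_5 * chi_0)(C) = chi_5(C) * chi_0(C):
  {0}: (1)*(1), {1}: (exp(-3*I*pi/4))*(1), {2}: (I)*(1), {3}: (exp(-I*pi/4))*(1), {4}: (-1)*(1), {5}: (exp(I*pi/4))*(1), {6}: (-I)*(1), {7}: (exp(3*I*pi/4))*(1)
so (chi_5 * chi_0) takes values
  {0} -> 1, {1} -> exp(-3*I*pi/4), {2} -> I, {3} -> exp(-I*pi/4), {4} -> -1, {5} -> exp(I*pi/4), {6} -> -I, {7} -> exp(3*I*pi/4).
Now take the inner product of this character with each irreducible chi from the table, <chi_5*chi_0, chi> = (1/8) sum_C |C| (chi_5*chi_0)(C) conj(chi(C)):
  <chi_5*chi_0, chi_0> = (1/8)[1*(1)*conj(1) + 1*(exp(-3*I*pi/4))*conj(1) + 1*(I)*conj(1) + 1*(exp(-I*pi/4))*conj(1) + 1*(-1)*conj(1) + 1*(exp(I*pi/4))*conj(1) + 1*(-I)*conj(1) + 1*(exp(3*I*pi/4))*conj(1)]
      = (1/8)[(1) + (exp(-3*I*pi/4)) + (I) + (exp(-I*pi/4)) + (-1) + (exp(I*pi/4)) + (-I) + (exp(3*I*pi/4))] = 0/8 = 0
  <chi_5*chi_0, chi_1> = (1/8)[1*(1)*conj(1) + 1*(exp(-3*I*pi/4))*conj(exp(I*pi/4)) + 1*(I)*conj(I) + 1*(exp(-I*pi/4))*conj(exp(3*I*pi/4)) + 1*(-1)*conj(-1) + 1*(exp(I*pi/4))*conj(exp(-3*I*pi/4)) + 1*(-I)*conj(-I) + 1*(exp(3*I*pi/4))*conj(exp(-I*pi/4))]
      = (1/8)[(1) + (-1) + (1) + (-1) + (1) + (-1) + (1) + (-1)] = 0/8 = 0
  <chi_5*chi_0, chi_2> = (1/8)[1*(1)*conj(1) + 1*(exp(-3*I*pi/4))*conj(I) + 1*(I)*conj(-1) + 1*(exp(-I*pi/4))*conj(-I) + 1*(-1)*conj(1) + 1*(exp(I*pi/4))*conj(I) + 1*(-I)*conj(-1) + 1*(exp(3*I*pi/4))*conj(-I)]
      = (1/8)[(1) + (-exp(-I*pi/4)) + (-I) + (exp(I*pi/4)) + (-1) + (-exp(3*I*pi/4)) + (I) + (exp(-3*I*pi/4))] = 0/8 = 0
  <chi_5*chi_0, chi_3> = (1/8)[1*(1)*conj(1) + 1*(exp(-3*I*pi/4))*conj(exp(3*I*pi/4)) + 1*(I)*conj(-I) + 1*(exp(-I*pi/4))*conj(exp(I*pi/4)) + 1*(-1)*conj(-1) + 1*(exp(I*pi/4))*conj(exp(-I*pi/4)) + 1*(-I)*conj(I) + 1*(exp(3*I*pi/4))*conj(exp(-3*I*pi/4))]
      = (1/8)[(1) + (I) + (-1) + (-I) + (1) + (I) + (-1) + (-I)] = 0/8 = 0
  <chi_5*chi_0, chi_4> = (1/8)[1*(1)*conj(1) + 1*(exp(-3*I*pi/4))*conj(-1) + 1*(I)*conj(1) + 1*(exp(-I*pi/4))*conj(-1) + 1*(-1)*conj(1) + 1*(exp(I*pi/4))*conj(-1) + 1*(-I)*conj(1) + 1*(exp(3*I*pi/4))*conj(-1)]
      = (1/8)[(1) + (-exp(-3*I*pi/4)) + (I) + (-exp(-I*pi/4)) + (-1) + (-exp(I*pi/4)) + (-I) + (-exp(3*I*pi/4))] = 0/8 = 0
  <chi_5*chi_0, chi_5> = (1/8)[1*(1)*conj(1) + 1*(exp(-3*I*pi/4))*conj(exp(-3*I*pi/4)) + 1*(I)*conj(I) + 1*(exp(-I*pi/4))*conj(exp(-I*pi/4)) + 1*(-1)*conj(-1) + 1*(exp(I*pi/4))*conj(exp(I*pi/4)) + 1*(-I)*conj(-I) + 1*(exp(3*I*pi/4))*conj(exp(3*I*pi/4))]
      = (1/8)[(1) + (1) + (1) + (1) + (1) + (1) + (1) + (1)] = 8/8 = 1
  <chi_5*chi_0, chi_6> = (1/8)[1*(1)*conj(1) + 1*(exp(-3*I*pi/4))*conj(-I) + 1*(I)*conj(-1) + 1*(exp(-I*pi/4))*conj(I) + 1*(-1)*conj(1) + 1*(exp(I*pi/4))*conj(-I) + 1*(-I)*conj(-1) + 1*(exp(3*I*pi/4))*conj(I)]
      = (1/8)[(1) + (exp(-I*pi/4)) + (-I) + (-exp(I*pi/4)) + (-1) + (exp(3*I*pi/4)) + (I) + (-exp(-3*I*pi/4))] = 0/8 = 0
  <chi_5*chi_0, chi_7> = (1/8)[1*(1)*conj(1) + 1*(exp(-3*I*pi/4))*conj(exp(-I*pi/4)) + 1*(I)*conj(-I) + 1*(exp(-I*pi/4))*conj(exp(-3*I*pi/4)) + 1*(-1)*conj(-1) + 1*(exp(I*pi/4))*conj(exp(3*I*pi/4)) + 1*(-I)*conj(I) + 1*(exp(3*I*pi/4))*conj(exp(I*pi/4))]
      = (1/8)[(1) + (-I) + (-1) + (I) + (1) + (-I) + (-1) + (I)] = 0/8 = 0
(Exp terms are combined using exp(i*s)*conj(exp(i*t)) = exp(i*(s-t)), and sums of them are collapsed using the identity that for every m > 1 the m distinct m-th roots of unity sum to 0, e.g. 1 + exp(2*I*pi/3) + exp(-2*I*pi/3) = 0.)
Hence the multiplicities are chi_5: 1. Dimension check: dim(chi_5)*dim(chi_0) = 1*1 = 1 and sum (mult * dim) = 1*1 = 1.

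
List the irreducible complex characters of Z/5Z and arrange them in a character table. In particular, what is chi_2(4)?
Character table of Z/5Z (irreps indexed chi_0,...,chi_4 with chi_k(m) = zeta_5^(k*m), zeta_5 = exp(2*pi*i/5)):
  irrep \ class  {0} (size 1)  {1} (size 1)    {2} (size 1)    {3} (size 1)    {4} (size 1)  
  chi_0          1             1               1               1               1             
  chi_1          1             exp(2*I*pi/5)   exp(4*I*pi/5)   exp(-4*I*pi/5)  exp(-2*I*pi/5)
  chi_2          1             exp(4*I*pi/5)   exp(-2*I*pi/5)  exp(2*I*pi/5)   exp(-4*I*pi/5)
  chi_3          1             exp(-4*I*pi/5)  exp(2*I*pi/5)   exp(-2*I*pi/5)  exp(4*I*pi/5) 
  chi_4          1             exp(-2*I*pi/5)  exp(-4*I*pi/5)  exp(4*I*pi/5)   exp(2*I*pi/5) 

Spot check: chi_2(4) = zeta_5^(2*4) = zeta_5^8 = exp(-4*I*pi/5).

Argument: Z/5Z is abelian, so all 5 irreducible complex representations are 1-dimensional. They are given by chi_k(m) = zeta_5^(k*m) for k = 0,...,4. Row orthogonality: sum_m chi_k(m) conj(chi_l(m)) = 5 * [k = l].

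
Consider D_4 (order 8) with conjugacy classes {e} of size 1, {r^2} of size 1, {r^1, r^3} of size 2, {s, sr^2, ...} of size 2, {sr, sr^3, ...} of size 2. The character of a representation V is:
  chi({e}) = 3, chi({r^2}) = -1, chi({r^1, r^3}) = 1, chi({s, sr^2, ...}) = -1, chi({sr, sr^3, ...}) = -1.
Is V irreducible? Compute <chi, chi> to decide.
Not irreducible (reducible): <chi, chi> = 2 > 1.

Working: <chi, chi> = (1/|G|) sum_C |C| * |chi(C)|^2 = (1/8)[1*|3|^2 + 1*|-1|^2 + 2*|1|^2 + 2*|-1|^2 + 2*|-1|^2]
  = (1/8)[(9) + (1) + (2) + (2) + (2)] = 16/8 = 2.
A character is irreducible iff <chi, chi> = 1, so this representation is reducible.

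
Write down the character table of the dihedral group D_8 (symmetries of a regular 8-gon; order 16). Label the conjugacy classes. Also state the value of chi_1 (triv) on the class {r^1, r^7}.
Conjugacy classes: {e} of size 1, {r^4} of size 1, {r^1, r^7} of size 2, {r^2, r^6} of size 2, {r^3, r^5} of size 2, {s, sr^2, ...} of size 4, {sr, sr^3, ...} of size 4.
Character table:
  irrep \ class              {e} (size 1)  {r^4} (size 1)  {r^1, r^7} (size 2)  {r^2, r^6} (size 2)  {r^3, r^5} (size 2)  {s, sr^2, ...} (size 4)  {sr, sr^3, ...} (size 4)
  chi_1 (triv)               1             1               1                    1                    1                    1                        1                       
  chi_2 (sign: r->1, s->-1)  1             1               1                    1                    1                    -1                       -1                      
  chi_3 (r->-1, s->1)        1             1               -1                   1                    -1                   1                        -1                      
  chi_4 (r->-1, s->-1)       1             1               -1                   1                    -1                   -1                       1                       
  chi_5 (2d, j=1)            2             -2              sqrt(2)              0                    -sqrt(2)             0                        0                       
  chi_6 (2d, j=2)            2             2               0                    -2                   0                    0                        0                       
  chi_7 (2d, j=3)            2             -2              -sqrt(2)             0                    sqrt(2)              0                        0                       

Spot check: chi_1 (triv) on {r^1, r^7} = 1.

Justification: D_8 has order 2*8 = 16 with 7 conjugacy classes, hence 7 irreducibles. Sum of squared dims 1 + 1 + 1 + 1 + 4 + 4 + 4 = 16 = |G|. Linear characters come from the abelianisation; the 2-dimensional irreps have character r^k -> 2*cos(2*pi*j*k/8), reflections -> 0.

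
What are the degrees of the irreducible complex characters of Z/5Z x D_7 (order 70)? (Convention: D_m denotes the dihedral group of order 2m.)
Dimensions: 1, 1, 1, 1, 1, 1, 1, 1, 1, 1, 2, 2, 2, 2, 2, 2, 2, 2, 2, 2, 2, 2, 2, 2, 2

Proof sketch: There are 25 irreducibles (= number of conjugacy classes). Their dimensions d_i satisfy sum d_i^2 = |G| = 70: 1 + 1 + 1 + 1 + 1 + 1 + 1 + 1 + 1 + 1 + 4 + 4 + 4 + 4 + 4 + 4 + 4 + 4 + 4 + 4 + 4 + 4 + 4 + 4 + 4 = 70. (For the product with Z/5Z: each of the 5 1-dim characters of Z/5Z tensors with each irrep of D_7, giving 5 copies of each D_7-dimension.)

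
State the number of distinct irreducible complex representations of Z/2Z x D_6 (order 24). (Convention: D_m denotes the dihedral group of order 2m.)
12

Proof sketch: The number of irreducible complex representations of a finite group equals its number of conjugacy classes. For a direct product, #classes(G x H) = #classes(G) * #classes(H). Z/2Z has 2 classes (abelian), D_6 has 6 classes, so 2 * 6 = 12, so Z/2Z x D_6 (order 24) has exactly 12 irreducible complex representations.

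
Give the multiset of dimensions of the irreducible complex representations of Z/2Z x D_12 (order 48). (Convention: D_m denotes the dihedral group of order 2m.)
Dimensions: 1, 1, 1, 1, 1, 1, 1, 1, 2, 2, 2, 2, 2, 2, 2, 2, 2, 2

Justification: There are 18 irreducibles (= number of conjugacy classes). Their dimensions d_i satisfy sum d_i^2 = |G| = 48: 1 + 1 + 1 + 1 + 1 + 1 + 1 + 1 + 4 + 4 + 4 + 4 + 4 + 4 + 4 + 4 + 4 + 4 = 48. (For the product with Z/2Z: each of the 2 1-dim characters of Z/2Z tensors with each irrep of D_12, giving 2 copies of each D_12-dimension.)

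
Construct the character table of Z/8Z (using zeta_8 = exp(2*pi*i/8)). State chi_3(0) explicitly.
Character table of Z/8Z (irreps indexed chi_0,...,chi_7 with chi_k(m) = zeta_8^(k*m), zeta_8 = exp(2*pi*i/8)):
  irrep \ class  {0} (size 1)  {1} (size 1)    {2} (size 1)  {3} (size 1)    {4} (size 1)  {5} (size 1)    {6} (size 1)  {7} (size 1)  
  chi_0          1             1               1             1               1             1               1             1             
  chi_1          1             exp(I*pi/4)     I             exp(3*I*pi/4)   -1            exp(-3*I*pi/4)  -I            exp(-I*pi/4)  
  chi_2          1             I               -1            -I              1             I               -1            -I            
  chi_3          1             exp(3*I*pi/4)   -I            exp(I*pi/4)     -1            exp(-I*pi/4)    I             exp(-3*I*pi/4)
  chi_4          1             -1              1             -1              1             -1              1             -1            
  chi_5          1             exp(-3*I*pi/4)  I             exp(-I*pi/4)    -1            exp(I*pi/4)     -I            exp(3*I*pi/4) 
  chi_6          1             -I              -1            I               1             -I              -1            I             
  chi_7          1             exp(-I*pi/4)    -I            exp(-3*I*pi/4)  -1            exp(3*I*pi/4)   I             exp(I*pi/4)   

Spot check: chi_3(0) = zeta_8^(3*0) = zeta_8^0 = 1.

Why: Z/8Z is abelian, so all 8 irreducible complex representations are 1-dimensional. They are given by chi_k(m) = zeta_8^(k*m) for k = 0,...,7. Row orthogonality: sum_m chi_k(m) conj(chi_l(m)) = 8 * [k = l].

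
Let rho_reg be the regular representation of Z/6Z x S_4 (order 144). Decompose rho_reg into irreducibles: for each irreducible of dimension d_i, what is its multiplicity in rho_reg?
Each irreducible V_i of dimension d_i appears with multiplicity d_i, i.e. rho_reg = (direct sum over all irreducibles V_i) d_i V_i. The irreducible dimensions for Z/6Z x S_4 are 1, 1, 1, 1, 1, 1, 1, 1, 1, 1, 1, 1, 2, 2, 2, 2, 2, 2, 3, 3, 3, 3, 3, 3, 3, 3, 3, 3, 3, 3: 12 irreducibles of dimension 1, each with multiplicity 1; 6 irreducibles of dimension 2, each with multiplicity 2; 12 irreducibles of dimension 3, each with multiplicity 3. Total dimension 12*1*1 + 6*2*2 + 12*3*3 = 144 = |G|.

Argument: General theorem: in the regular representation of a finite group G, each irreducible appears with multiplicity equal to its dimension. Check: dim(rho_reg) = sum d_i^2 = 1 + 1 + 1 + 1 + 1 + 1 + 1 + 1 + 1 + 1 + 1 + 1 + 4 + 4 + 4 + 4 + 4 + 4 + 9 + 9 + 9 + 9 + 9 + 9 + 9 + 9 + 9 + 9 + 9 + 9 = 144 = |G|.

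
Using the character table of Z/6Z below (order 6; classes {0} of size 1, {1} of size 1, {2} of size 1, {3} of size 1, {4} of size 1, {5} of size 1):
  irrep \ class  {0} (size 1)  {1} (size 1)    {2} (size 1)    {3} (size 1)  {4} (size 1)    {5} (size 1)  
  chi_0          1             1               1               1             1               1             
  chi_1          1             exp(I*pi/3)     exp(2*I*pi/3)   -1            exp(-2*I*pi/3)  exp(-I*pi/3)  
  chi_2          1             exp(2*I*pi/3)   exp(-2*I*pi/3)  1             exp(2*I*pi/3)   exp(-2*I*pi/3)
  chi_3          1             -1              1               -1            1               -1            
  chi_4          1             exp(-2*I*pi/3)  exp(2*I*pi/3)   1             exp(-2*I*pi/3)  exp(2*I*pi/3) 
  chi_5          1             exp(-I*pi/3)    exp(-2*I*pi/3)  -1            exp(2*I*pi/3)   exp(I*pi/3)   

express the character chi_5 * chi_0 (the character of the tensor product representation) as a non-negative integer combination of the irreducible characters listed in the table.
chi_5 tensor chi_0 = chi_5 (all other irreducibles have multiplicity 0).

Why: The character of a tensor product is the pointwise product (chi_5 * chi_0)(C) = chi_5(C) * chi_0(C):
  {0}: (1)*(1), {1}: (exp(-I*pi/3))*(1), {2}: (exp(-2*I*pi/3))*(1), {3}: (-1)*(1), {4}: (exp(2*I*pi/3))*(1), {5}: (exp(I*pi/3))*(1)
so (chi_5 * chi_0) takes values
  {0} -> 1, {1} -> exp(-I*pi/3), {2} -> exp(-2*I*pi/3), {3} -> -1, {4} -> exp(2*I*pi/3), {5} -> exp(I*pi/3).
Now take the inner product of this character with each irreducible chi from the table, <chi_5*chi_0, chi> = (1/6) sum_C |C| (chi_5*chi_0)(C) conj(chi(C)):
  <chi_5*chi_0, chi_0> = (1/6)[1*(1)*conj(1) + 1*(exp(-I*pi/3))*conj(1) + 1*(exp(-2*I*pi/3))*conj(1) + 1*(-1)*conj(1) + 1*(exp(2*I*pi/3))*conj(1) + 1*(exp(I*pi/3))*conj(1)]
      = (1/6)[(1) + (exp(-I*pi/3)) + (exp(-2*I*pi/3)) + (-1) + (exp(2*I*pi/3)) + (exp(I*pi/3))] = 0/6 = 0
  <chi_5*chi_0, chi_1> = (1/6)[1*(1)*conj(1) + 1*(exp(-I*pi/3))*conj(exp(I*pi/3)) + 1*(exp(-2*I*pi/3))*conj(exp(2*I*pi/3)) + 1*(-1)*conj(-1) + 1*(exp(2*I*pi/3))*conj(exp(-2*I*pi/3)) + 1*(exp(I*pi/3))*conj(exp(-I*pi/3))]
      = (1/6)[(1) + (exp(-2*I*pi/3)) + (exp(2*I*pi/3)) + (1) + (exp(-2*I*pi/3)) + (exp(2*I*pi/3))] = 0/6 = 0
  <chi_5*chi_0, chi_2> = (1/6)[1*(1)*conj(1) + 1*(exp(-I*pi/3))*conj(exp(2*I*pi/3)) + 1*(exp(-2*I*pi/3))*conj(exp(-2*I*pi/3)) + 1*(-1)*conj(1) + 1*(exp(2*I*pi/3))*conj(exp(2*I*pi/3)) + 1*(exp(I*pi/3))*conj(exp(-2*I*pi/3))]
      = (1/6)[(1) + (-1) + (1) + (-1) + (1) + (-1)] = 0/6 = 0
  <chi_5*chi_0, chi_3> = (1/6)[1*(1)*conj(1) + 1*(exp(-I*pi/3))*conj(-1) + 1*(exp(-2*I*pi/3))*conj(1) + 1*(-1)*conj(-1) + 1*(exp(2*I*pi/3))*conj(1) + 1*(exp(I*pi/3))*conj(-1)]
      = (1/6)[(1) + (-exp(-I*pi/3)) + (exp(-2*I*pi/3)) + (1) + (exp(2*I*pi/3)) + (-exp(I*pi/3))] = 0/6 = 0
  <chi_5*chi_0, chi_4> = (1/6)[1*(1)*conj(1) + 1*(exp(-I*pi/3))*conj(exp(-2*I*pi/3)) + 1*(exp(-2*I*pi/3))*conj(exp(2*I*pi/3)) + 1*(-1)*conj(1) + 1*(exp(2*I*pi/3))*conj(exp(-2*I*pi/3)) + 1*(exp(I*pi/3))*conj(exp(2*I*pi/3))]
      = (1/6)[(1) + (exp(I*pi/3)) + (exp(2*I*pi/3)) + (-1) + (exp(-2*I*pi/3)) + (exp(-I*pi/3))] = 0/6 = 0
  <chi_5*chi_0, chi_5> = (1/6)[1*(1)*conj(1) + 1*(exp(-I*pi/3))*conj(exp(-I*pi/3)) + 1*(exp(-2*I*pi/3))*conj(exp(-2*I*pi/3)) + 1*(-1)*conj(-1) + 1*(exp(2*I*pi/3))*conj(exp(2*I*pi/3)) + 1*(exp(I*pi/3))*conj(exp(I*pi/3))]
      = (1/6)[(1) + (1) + (1) + (1) + (1) + (1)] = 6/6 = 1
(Exp terms are combined using exp(i*s)*conj(exp(i*t)) = exp(i*(s-t)), and sums of them are collapsed using the identity that for every m > 1 the m distinct m-th roots of unity sum to 0, e.g. 1 + exp(2*I*pi/3) + exp(-2*I*pi/3) = 0.)
Hence the multiplicities are chi_5: 1. Dimension check: dim(chi_5)*dim(chi_0) = 1*1 = 1 and sum (mult * dim) = 1*1 = 1.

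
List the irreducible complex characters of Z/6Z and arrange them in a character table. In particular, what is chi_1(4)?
Character table of Z/6Z (irreps indexed chi_0,...,chi_5 with chi_k(m) = zeta_6^(k*m), zeta_6 = exp(2*pi*i/6)):
  irrep \ class  {0} (size 1)  {1} (size 1)    {2} (size 1)    {3} (size 1)  {4} (size 1)    {5} (size 1)  
  chi_0          1             1               1               1             1               1             
  chi_1          1             exp(I*pi/3)     exp(2*I*pi/3)   -1            exp(-2*I*pi/3)  exp(-I*pi/3)  
  chi_2          1             exp(2*I*pi/3)   exp(-2*I*pi/3)  1             exp(2*I*pi/3)   exp(-2*I*pi/3)
  chi_3          1             -1              1               -1            1               -1            
  chi_4          1             exp(-2*I*pi/3)  exp(2*I*pi/3)   1             exp(-2*I*pi/3)  exp(2*I*pi/3) 
  chi_5          1             exp(-I*pi/3)    exp(-2*I*pi/3)  -1            exp(2*I*pi/3)   exp(I*pi/3)   

Spot check: chi_1(4) = zeta_6^(1*4) = zeta_6^4 = exp(-2*I*pi/3).

Reasoning: Z/6Z is abelian, so all 6 irreducible complex representations are 1-dimensional. They are given by chi_k(m) = zeta_6^(k*m) for k = 0,...,5. Row orthogonality: sum_m chi_k(m) conj(chi_l(m)) = 6 * [k = l].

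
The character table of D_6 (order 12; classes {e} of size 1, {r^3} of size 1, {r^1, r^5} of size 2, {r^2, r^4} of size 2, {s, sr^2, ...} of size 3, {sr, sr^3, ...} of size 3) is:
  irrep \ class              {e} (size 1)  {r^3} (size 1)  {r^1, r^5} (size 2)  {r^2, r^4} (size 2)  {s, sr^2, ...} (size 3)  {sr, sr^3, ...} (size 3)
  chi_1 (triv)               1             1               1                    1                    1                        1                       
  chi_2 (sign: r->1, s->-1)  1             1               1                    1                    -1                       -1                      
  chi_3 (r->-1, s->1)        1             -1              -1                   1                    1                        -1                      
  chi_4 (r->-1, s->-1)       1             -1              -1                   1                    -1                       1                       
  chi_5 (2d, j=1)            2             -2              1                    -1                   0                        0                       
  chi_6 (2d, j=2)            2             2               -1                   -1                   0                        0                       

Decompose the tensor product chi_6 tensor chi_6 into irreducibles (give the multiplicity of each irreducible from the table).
chi_6 tensor chi_6 = chi_1 + chi_2 + chi_6 (all other irreducibles have multiplicity 0).

Reasoning: The character of a tensor product is the pointwise product (chi_6 * chi_6)(C) = chi_6(C) * chi_6(C):
  {e}: (2)*(2), {r^3}: (2)*(2), {r^1, r^5}: (-1)*(-1), {r^2, r^4}: (-1)*(-1), {s, sr^2, ...}: (0)*(0), {sr, sr^3, ...}: (0)*(0)
so (chi_6 * chi_6) takes values
  {e} -> 4, {r^3} -> 4, {r^1, r^5} -> 1, {r^2, r^4} -> 1, {s, sr^2, ...} -> 0, {sr, sr^3, ...} -> 0.
Now take the inner product of this character with each irreducible chi from the table, <chi_6*chi_6, chi> = (1/12) sum_C |C| (chi_6*chi_6)(C) conj(chi(C)):
  <chi_6*chi_6, chi_1> = (1/12)[1*(4)*conj(1) + 1*(4)*conj(1) + 2*(1)*conj(1) + 2*(1)*conj(1) + 3*(0)*conj(1) + 3*(0)*conj(1)]
      = (1/12)[(4) + (4) + (2) + (2) + (0) + (0)] = 12/12 = 1
  <chi_6*chi_6, chi_2> = (1/12)[1*(4)*conj(1) + 1*(4)*conj(1) + 2*(1)*conj(1) + 2*(1)*conj(1) + 3*(0)*conj(-1) + 3*(0)*conj(-1)]
      = (1/12)[(4) + (4) + (2) + (2) + (0) + (0)] = 12/12 = 1
  <chi_6*chi_6, chi_3> = (1/12)[1*(4)*conj(1) + 1*(4)*conj(-1) + 2*(1)*conj(-1) + 2*(1)*conj(1) + 3*(0)*conj(1) + 3*(0)*conj(-1)]
      = (1/12)[(4) + (-4) + (-2) + (2) + (0) + (0)] = 0/12 = 0
  <chi_6*chi_6, chi_4> = (1/12)[1*(4)*conj(1) + 1*(4)*conj(-1) + 2*(1)*conj(-1) + 2*(1)*conj(1) + 3*(0)*conj(-1) + 3*(0)*conj(1)]
      = (1/12)[(4) + (-4) + (-2) + (2) + (0) + (0)] = 0/12 = 0
  <chi_6*chi_6, chi_5> = (1/12)[1*(4)*conj(2) + 1*(4)*conj(-2) + 2*(1)*conj(1) + 2*(1)*conj(-1) + 3*(0)*conj(0) + 3*(0)*conj(0)]
      = (1/12)[(8) + (-8) + (2) + (-2) + (0) + (0)] = 0/12 = 0
  <chi_6*chi_6, chi_6> = (1/12)[1*(4)*conj(2) + 1*(4)*conj(2) + 2*(1)*conj(-1) + 2*(1)*conj(-1) + 3*(0)*conj(0) + 3*(0)*conj(0)]
      = (1/12)[(8) + (8) + (-2) + (-2) + (0) + (0)] = 12/12 = 1
Hence the multiplicities are chi_1: 1, chi_2: 1, chi_6: 1. Dimension check: dim(chi_6)*dim(chi_6) = 2*2 = 4 and sum (mult * dim) = 1*1 + 1*1 + 1*2 = 4.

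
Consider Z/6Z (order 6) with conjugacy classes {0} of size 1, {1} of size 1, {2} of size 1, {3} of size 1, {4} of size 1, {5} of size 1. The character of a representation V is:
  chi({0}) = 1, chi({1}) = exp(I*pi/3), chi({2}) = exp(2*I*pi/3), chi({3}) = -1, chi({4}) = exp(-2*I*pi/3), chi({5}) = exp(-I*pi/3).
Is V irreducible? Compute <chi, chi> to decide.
Irreducible: <chi, chi> = 1.

Justification: <chi, chi> = (1/|G|) sum_C |C| * |chi(C)|^2 = (1/6)[1*|1|^2 + 1*|exp(I*pi/3)|^2 + 1*|exp(2*I*pi/3)|^2 + 1*|-1|^2 + 1*|exp(-2*I*pi/3)|^2 + 1*|exp(-I*pi/3)|^2]
  = (1/6)[(1) + (1) + (1) + (1) + (1) + (1)] = 6/6 = 1.
(Exp terms are combined using exp(i*s)*conj(exp(i*t)) = exp(i*(s-t)), and sums of them are collapsed using the identity that for every m > 1 the m distinct m-th roots of unity sum to 0, e.g. 1 + exp(2*I*pi/3) + exp(-2*I*pi/3) = 0.)
A character is irreducible iff <chi, chi> = 1, so this representation is irreducible.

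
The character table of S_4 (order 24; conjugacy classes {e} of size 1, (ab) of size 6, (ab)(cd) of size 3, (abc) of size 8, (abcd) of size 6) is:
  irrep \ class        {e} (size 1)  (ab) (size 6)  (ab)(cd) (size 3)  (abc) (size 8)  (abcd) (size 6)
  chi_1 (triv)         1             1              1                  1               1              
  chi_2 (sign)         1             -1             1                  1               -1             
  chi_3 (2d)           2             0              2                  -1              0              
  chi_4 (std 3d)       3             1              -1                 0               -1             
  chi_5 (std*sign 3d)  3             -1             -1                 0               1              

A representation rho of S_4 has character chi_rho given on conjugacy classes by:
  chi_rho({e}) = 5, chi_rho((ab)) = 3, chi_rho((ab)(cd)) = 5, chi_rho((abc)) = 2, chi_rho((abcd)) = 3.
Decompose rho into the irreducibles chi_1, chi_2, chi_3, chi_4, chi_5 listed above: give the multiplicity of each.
Multiplicities: chi_1: 3, chi_2: 0, chi_3: 1, chi_4: 0, chi_5: 0.

Derivation: Use <chi_rho, chi> = (1/|G|) sum_C |C| * chi_rho(C) * conj(chi(C)) with |G| = 24 for each irreducible chi in the table:
  <chi_rho, chi_1> = (1/24)[1*(5)*conj(1) + 6*(3)*conj(1) + 3*(5)*conj(1) + 8*(2)*conj(1) + 6*(3)*conj(1)]
      = (1/24)[(5) + (18) + (15) + (16) + (18)] = 72/24 = 3
  <chi_rho, chi_2> = (1/24)[1*(5)*conj(1) + 6*(3)*conj(-1) + 3*(5)*conj(1) + 8*(2)*conj(1) + 6*(3)*conj(-1)]
      = (1/24)[(5) + (-18) + (15) + (16) + (-18)] = 0/24 = 0
  <chi_rho, chi_3> = (1/24)[1*(5)*conj(2) + 6*(3)*conj(0) + 3*(5)*conj(2) + 8*(2)*conj(-1) + 6*(3)*conj(0)]
      = (1/24)[(10) + (0) + (30) + (-16) + (0)] = 24/24 = 1
  <chi_rho, chi_4> = (1/24)[1*(5)*conj(3) + 6*(3)*conj(1) + 3*(5)*conj(-1) + 8*(2)*conj(0) + 6*(3)*conj(-1)]
      = (1/24)[(15) + (18) + (-15) + (0) + (-18)] = 0/24 = 0
  <chi_rho, chi_5> = (1/24)[1*(5)*conj(3) + 6*(3)*conj(-1) + 3*(5)*conj(-1) + 8*(2)*conj(0) + 6*(3)*conj(1)]
      = (1/24)[(15) + (-18) + (-15) + (0) + (18)] = 0/24 = 0
Dimension check: dim(rho) = sum (mult * dim) = 3*1 + 0*1 + 1*2 + 0*3 + 0*3 = 5 = chi_rho(e) = 5.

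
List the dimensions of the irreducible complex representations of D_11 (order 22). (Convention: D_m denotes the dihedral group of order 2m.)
Dimensions: 1, 1, 2, 2, 2, 2, 2

Solution. There are 7 irreducibles (= number of conjugacy classes). Their dimensions d_i satisfy sum d_i^2 = |G| = 22: 1 + 1 + 4 + 4 + 4 + 4 + 4 = 22.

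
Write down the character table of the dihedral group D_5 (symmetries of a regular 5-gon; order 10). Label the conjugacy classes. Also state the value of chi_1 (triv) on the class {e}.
Conjugacy classes: {e} of size 1, {r^1, r^4} of size 2, {r^2, r^3} of size 2, {s, sr, ..., sr^4} of size 5.
Character table:
  irrep \ class              {e} (size 1)  {r^1, r^4} (size 2)  {r^2, r^3} (size 2)  {s, sr, ..., sr^4} (size 5)
  chi_1 (triv)               1             1                    1                    1                          
  chi_2 (sign: r->1, s->-1)  1             1                    1                    -1                         
  chi_3 (2d, j=1)            2             -1/2 + sqrt(5)/2     -sqrt(5)/2 - 1/2     0                          
  chi_4 (2d, j=2)            2             -sqrt(5)/2 - 1/2     -1/2 + sqrt(5)/2     0                          

Spot check: chi_1 (triv) on {e} = 1.

Argument: D_5 has order 2*5 = 10 with 4 conjugacy classes, hence 4 irreducibles. Sum of squared dims 1 + 1 + 4 + 4 = 10 = |G|. Linear characters come from the abelianisation; the 2-dimensional irreps have character r^k -> 2*cos(2*pi*j*k/5), reflections -> 0.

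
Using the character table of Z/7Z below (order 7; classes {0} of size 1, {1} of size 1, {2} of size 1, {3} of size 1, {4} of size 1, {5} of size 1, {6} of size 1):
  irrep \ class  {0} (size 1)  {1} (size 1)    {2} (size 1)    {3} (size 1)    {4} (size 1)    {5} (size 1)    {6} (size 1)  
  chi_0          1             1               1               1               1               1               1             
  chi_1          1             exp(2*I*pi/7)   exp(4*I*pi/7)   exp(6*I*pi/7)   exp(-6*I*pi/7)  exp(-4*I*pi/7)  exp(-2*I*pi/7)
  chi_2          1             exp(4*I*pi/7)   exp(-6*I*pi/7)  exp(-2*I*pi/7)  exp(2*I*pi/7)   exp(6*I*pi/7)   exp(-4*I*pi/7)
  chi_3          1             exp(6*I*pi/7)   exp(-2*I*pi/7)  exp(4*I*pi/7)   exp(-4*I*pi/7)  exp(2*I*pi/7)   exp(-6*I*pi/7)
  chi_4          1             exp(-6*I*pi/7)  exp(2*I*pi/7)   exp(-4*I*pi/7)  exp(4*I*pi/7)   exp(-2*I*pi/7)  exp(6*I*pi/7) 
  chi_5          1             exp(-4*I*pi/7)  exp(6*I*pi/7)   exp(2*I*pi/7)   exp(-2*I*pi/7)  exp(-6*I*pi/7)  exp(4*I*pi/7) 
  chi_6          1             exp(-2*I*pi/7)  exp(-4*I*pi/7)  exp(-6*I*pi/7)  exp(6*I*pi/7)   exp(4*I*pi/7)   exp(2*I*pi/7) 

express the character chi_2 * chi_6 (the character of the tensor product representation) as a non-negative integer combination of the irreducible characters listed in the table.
chi_2 tensor chi_6 = chi_1 (all other irreducibles have multiplicity 0).

Argument: The character of a tensor product is the pointwise product (chi_2 * chi_6)(C) = chi_2(C) * chi_6(C):
  {0}: (1)*(1), {1}: (exp(4*I*pi/7))*(exp(-2*I*pi/7)), {2}: (exp(-6*I*pi/7))*(exp(-4*I*pi/7)), {3}: (exp(-2*I*pi/7))*(exp(-6*I*pi/7)), {4}: (exp(2*I*pi/7))*(exp(6*I*pi/7)), {5}: (exp(6*I*pi/7))*(exp(4*I*pi/7)), {6}: (exp(-4*I*pi/7))*(exp(2*I*pi/7))
so (chi_2 * chi_6) takes values
  {0} -> 1, {1} -> exp(2*I*pi/7), {2} -> exp(4*I*pi/7), {3} -> exp(6*I*pi/7), {4} -> exp(-6*I*pi/7), {5} -> exp(-4*I*pi/7), {6} -> exp(-2*I*pi/7).
Now take the inner product of this character with each irreducible chi from the table, <chi_2*chi_6, chi> = (1/7) sum_C |C| (chi_2*chi_6)(C) conj(chi(C)):
  <chi_2*chi_6, chi_0> = (1/7)[1*(1)*conj(1) + 1*(exp(2*I*pi/7))*conj(1) + 1*(exp(4*I*pi/7))*conj(1) + 1*(exp(6*I*pi/7))*conj(1) + 1*(exp(-6*I*pi/7))*conj(1) + 1*(exp(-4*I*pi/7))*conj(1) + 1*(exp(-2*I*pi/7))*conj(1)]
      = (1/7)[(1) + (exp(2*I*pi/7)) + (exp(4*I*pi/7)) + (exp(6*I*pi/7)) + (exp(-6*I*pi/7)) + (exp(-4*I*pi/7)) + (exp(-2*I*pi/7))] = 0/7 = 0
  <chi_2*chi_6, chi_1> = (1/7)[1*(1)*conj(1) + 1*(exp(2*I*pi/7))*conj(exp(2*I*pi/7)) + 1*(exp(4*I*pi/7))*conj(exp(4*I*pi/7)) + 1*(exp(6*I*pi/7))*conj(exp(6*I*pi/7)) + 1*(exp(-6*I*pi/7))*conj(exp(-6*I*pi/7)) + 1*(exp(-4*I*pi/7))*conj(exp(-4*I*pi/7)) + 1*(exp(-2*I*pi/7))*conj(exp(-2*I*pi/7))]
      = (1/7)[(1) + (1) + (1) + (1) + (1) + (1) + (1)] = 7/7 = 1
  <chi_2*chi_6, chi_2> = (1/7)[1*(1)*conj(1) + 1*(exp(2*I*pi/7))*conj(exp(4*I*pi/7)) + 1*(exp(4*I*pi/7))*conj(exp(-6*I*pi/7)) + 1*(exp(6*I*pi/7))*conj(exp(-2*I*pi/7)) + 1*(exp(-6*I*pi/7))*conj(exp(2*I*pi/7)) + 1*(exp(-4*I*pi/7))*conj(exp(6*I*pi/7)) + 1*(exp(-2*I*pi/7))*conj(exp(-4*I*pi/7))]
      = (1/7)[(1) + (exp(-2*I*pi/7)) + (exp(-4*I*pi/7)) + (exp(-6*I*pi/7)) + (exp(6*I*pi/7)) + (exp(4*I*pi/7)) + (exp(2*I*pi/7))] = 0/7 = 0
  <chi_2*chi_6, chi_3> = (1/7)[1*(1)*conj(1) + 1*(exp(2*I*pi/7))*conj(exp(6*I*pi/7)) + 1*(exp(4*I*pi/7))*conj(exp(-2*I*pi/7)) + 1*(exp(6*I*pi/7))*conj(exp(4*I*pi/7)) + 1*(exp(-6*I*pi/7))*conj(exp(-4*I*pi/7)) + 1*(exp(-4*I*pi/7))*conj(exp(2*I*pi/7)) + 1*(exp(-2*I*pi/7))*conj(exp(-6*I*pi/7))]
      = (1/7)[(1) + (exp(-4*I*pi/7)) + (exp(6*I*pi/7)) + (exp(2*I*pi/7)) + (exp(-2*I*pi/7)) + (exp(-6*I*pi/7)) + (exp(4*I*pi/7))] = 0/7 = 0
  <chi_2*chi_6, chi_4> = (1/7)[1*(1)*conj(1) + 1*(exp(2*I*pi/7))*conj(exp(-6*I*pi/7)) + 1*(exp(4*I*pi/7))*conj(exp(2*I*pi/7)) + 1*(exp(6*I*pi/7))*conj(exp(-4*I*pi/7)) + 1*(exp(-6*I*pi/7))*conj(exp(4*I*pi/7)) + 1*(exp(-4*I*pi/7))*conj(exp(-2*I*pi/7)) + 1*(exp(-2*I*pi/7))*conj(exp(6*I*pi/7))]
      = (1/7)[(1) + (exp(-6*I*pi/7)) + (exp(2*I*pi/7)) + (exp(-4*I*pi/7)) + (exp(4*I*pi/7)) + (exp(-2*I*pi/7)) + (exp(6*I*pi/7))] = 0/7 = 0
  <chi_2*chi_6, chi_5> = (1/7)[1*(1)*conj(1) + 1*(exp(2*I*pi/7))*conj(exp(-4*I*pi/7)) + 1*(exp(4*I*pi/7))*conj(exp(6*I*pi/7)) + 1*(exp(6*I*pi/7))*conj(exp(2*I*pi/7)) + 1*(exp(-6*I*pi/7))*conj(exp(-2*I*pi/7)) + 1*(exp(-4*I*pi/7))*conj(exp(-6*I*pi/7)) + 1*(exp(-2*I*pi/7))*conj(exp(4*I*pi/7))]
      = (1/7)[(1) + (exp(6*I*pi/7)) + (exp(-2*I*pi/7)) + (exp(4*I*pi/7)) + (exp(-4*I*pi/7)) + (exp(2*I*pi/7)) + (exp(-6*I*pi/7))] = 0/7 = 0
  <chi_2*chi_6, chi_6> = (1/7)[1*(1)*conj(1) + 1*(exp(2*I*pi/7))*conj(exp(-2*I*pi/7)) + 1*(exp(4*I*pi/7))*conj(exp(-4*I*pi/7)) + 1*(exp(6*I*pi/7))*conj(exp(-6*I*pi/7)) + 1*(exp(-6*I*pi/7))*conj(exp(6*I*pi/7)) + 1*(exp(-4*I*pi/7))*conj(exp(4*I*pi/7)) + 1*(exp(-2*I*pi/7))*conj(exp(2*I*pi/7))]
      = (1/7)[(1) + (exp(4*I*pi/7)) + (exp(-6*I*pi/7)) + (exp(-2*I*pi/7)) + (exp(2*I*pi/7)) + (exp(6*I*pi/7)) + (exp(-4*I*pi/7))] = 0/7 = 0
(Exp terms are combined using exp(i*s)*conj(exp(i*t)) = exp(i*(s-t)), and sums of them are collapsed using the identity that for every m > 1 the m distinct m-th roots of unity sum to 0, e.g. 1 + exp(2*I*pi/3) + exp(-2*I*pi/3) = 0.)
Hence the multiplicities are chi_1: 1. Dimension check: dim(chi_2)*dim(chi_6) = 1*1 = 1 and sum (mult * dim) = 1*1 = 1.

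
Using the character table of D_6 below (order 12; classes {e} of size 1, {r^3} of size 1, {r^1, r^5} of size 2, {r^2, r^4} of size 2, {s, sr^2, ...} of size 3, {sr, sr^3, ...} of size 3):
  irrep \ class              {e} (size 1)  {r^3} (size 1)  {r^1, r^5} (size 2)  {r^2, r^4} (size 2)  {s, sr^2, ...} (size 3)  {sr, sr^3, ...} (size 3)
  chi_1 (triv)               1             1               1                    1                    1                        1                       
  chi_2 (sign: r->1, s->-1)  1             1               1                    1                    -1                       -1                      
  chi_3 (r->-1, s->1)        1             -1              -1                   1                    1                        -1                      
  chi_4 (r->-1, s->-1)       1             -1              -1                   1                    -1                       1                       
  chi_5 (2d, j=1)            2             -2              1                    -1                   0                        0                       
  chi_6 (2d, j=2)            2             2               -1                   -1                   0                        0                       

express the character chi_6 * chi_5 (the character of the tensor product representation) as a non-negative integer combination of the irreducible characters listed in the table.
chi_6 tensor chi_5 = chi_3 + chi_4 + chi_5 (all other irreducibles have multiplicity 0).

Justification: The character of a tensor product is the pointwise product (chi_6 * chi_5)(C) = chi_6(C) * chi_5(C):
  {e}: (2)*(2), {r^3}: (2)*(-2), {r^1, r^5}: (-1)*(1), {r^2, r^4}: (-1)*(-1), {s, sr^2, ...}: (0)*(0), {sr, sr^3, ...}: (0)*(0)
so (chi_6 * chi_5) takes values
  {e} -> 4, {r^3} -> -4, {r^1, r^5} -> -1, {r^2, r^4} -> 1, {s, sr^2, ...} -> 0, {sr, sr^3, ...} -> 0.
Now take the inner product of this character with each irreducible chi from the table, <chi_6*chi_5, chi> = (1/12) sum_C |C| (chi_6*chi_5)(C) conj(chi(C)):
  <chi_6*chi_5, chi_1> = (1/12)[1*(4)*conj(1) + 1*(-4)*conj(1) + 2*(-1)*conj(1) + 2*(1)*conj(1) + 3*(0)*conj(1) + 3*(0)*conj(1)]
      = (1/12)[(4) + (-4) + (-2) + (2) + (0) + (0)] = 0/12 = 0
  <chi_6*chi_5, chi_2> = (1/12)[1*(4)*conj(1) + 1*(-4)*conj(1) + 2*(-1)*conj(1) + 2*(1)*conj(1) + 3*(0)*conj(-1) + 3*(0)*conj(-1)]
      = (1/12)[(4) + (-4) + (-2) + (2) + (0) + (0)] = 0/12 = 0
  <chi_6*chi_5, chi_3> = (1/12)[1*(4)*conj(1) + 1*(-4)*conj(-1) + 2*(-1)*conj(-1) + 2*(1)*conj(1) + 3*(0)*conj(1) + 3*(0)*conj(-1)]
      = (1/12)[(4) + (4) + (2) + (2) + (0) + (0)] = 12/12 = 1
  <chi_6*chi_5, chi_4> = (1/12)[1*(4)*conj(1) + 1*(-4)*conj(-1) + 2*(-1)*conj(-1) + 2*(1)*conj(1) + 3*(0)*conj(-1) + 3*(0)*conj(1)]
      = (1/12)[(4) + (4) + (2) + (2) + (0) + (0)] = 12/12 = 1
  <chi_6*chi_5, chi_5> = (1/12)[1*(4)*conj(2) + 1*(-4)*conj(-2) + 2*(-1)*conj(1) + 2*(1)*conj(-1) + 3*(0)*conj(0) + 3*(0)*conj(0)]
      = (1/12)[(8) + (8) + (-2) + (-2) + (0) + (0)] = 12/12 = 1
  <chi_6*chi_5, chi_6> = (1/12)[1*(4)*conj(2) + 1*(-4)*conj(2) + 2*(-1)*conj(-1) + 2*(1)*conj(-1) + 3*(0)*conj(0) + 3*(0)*conj(0)]
      = (1/12)[(8) + (-8) + (2) + (-2) + (0) + (0)] = 0/12 = 0
Hence the multiplicities are chi_3: 1, chi_4: 1, chi_5: 1. Dimension check: dim(chi_6)*dim(chi_5) = 2*2 = 4 and sum (mult * dim) = 1*1 + 1*1 + 1*2 = 4.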